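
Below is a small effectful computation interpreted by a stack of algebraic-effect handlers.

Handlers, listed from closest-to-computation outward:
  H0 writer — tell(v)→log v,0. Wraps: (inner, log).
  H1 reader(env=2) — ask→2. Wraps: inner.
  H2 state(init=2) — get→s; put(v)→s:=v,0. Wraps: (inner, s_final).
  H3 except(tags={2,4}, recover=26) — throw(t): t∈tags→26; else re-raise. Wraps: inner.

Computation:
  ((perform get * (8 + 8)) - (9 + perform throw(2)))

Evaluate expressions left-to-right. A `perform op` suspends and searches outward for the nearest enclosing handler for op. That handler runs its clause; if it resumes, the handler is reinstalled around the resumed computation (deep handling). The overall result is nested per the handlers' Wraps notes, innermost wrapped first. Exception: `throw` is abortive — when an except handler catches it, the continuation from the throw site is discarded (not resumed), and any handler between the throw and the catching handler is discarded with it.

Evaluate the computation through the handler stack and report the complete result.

Evaluation trace:
get @ H2 ⇒ 2
throw(2) @ H3 caught ⇒ 26
= 26

Answer: 26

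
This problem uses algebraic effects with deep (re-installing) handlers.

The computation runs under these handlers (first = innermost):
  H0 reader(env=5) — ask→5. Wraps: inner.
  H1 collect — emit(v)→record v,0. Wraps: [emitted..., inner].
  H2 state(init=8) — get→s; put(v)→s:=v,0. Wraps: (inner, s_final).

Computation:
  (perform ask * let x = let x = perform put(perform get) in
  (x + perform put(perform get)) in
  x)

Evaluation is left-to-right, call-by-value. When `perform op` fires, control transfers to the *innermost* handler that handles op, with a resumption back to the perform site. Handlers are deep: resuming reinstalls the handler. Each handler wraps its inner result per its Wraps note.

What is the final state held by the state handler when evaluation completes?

Working:
ask @ H0 ⇒ 5
get @ H2 ⇒ 8
put(8) @ H2 ⇒ s:=8
get @ H2 ⇒ 8
put(8) @ H2 ⇒ s:=8
H0 returns 0
H1 returns [0]
H2 returns ([0], 8)
= ([0], 8)

Answer: 8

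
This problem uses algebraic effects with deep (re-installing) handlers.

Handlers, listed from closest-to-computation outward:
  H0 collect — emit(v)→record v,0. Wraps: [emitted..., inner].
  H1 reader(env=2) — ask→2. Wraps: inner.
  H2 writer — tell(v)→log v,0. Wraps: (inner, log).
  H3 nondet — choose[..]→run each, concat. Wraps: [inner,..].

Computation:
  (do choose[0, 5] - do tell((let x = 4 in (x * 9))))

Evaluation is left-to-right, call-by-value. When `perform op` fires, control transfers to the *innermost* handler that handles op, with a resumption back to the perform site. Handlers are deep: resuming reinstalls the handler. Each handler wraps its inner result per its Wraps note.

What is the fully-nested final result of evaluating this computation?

Evaluation trace:
choose[0, 5] @ H3
  branch[0] choose=0:
    tell(36) @ H2 ⇒ log+=36
    H0 returns [0]
    H1 returns [0]
    H2 returns ([0], (36))
    H3 returns [([0], (36))]
  branch[1] choose=5:
    tell(36) @ H2 ⇒ log+=36
    H0 returns [5]
    H1 returns [5]
    H2 returns ([5], (36))
    H3 returns [([5], (36))]
= [([0], (36)), ([5], (36))]

Answer: [([0], (36)), ([5], (36))]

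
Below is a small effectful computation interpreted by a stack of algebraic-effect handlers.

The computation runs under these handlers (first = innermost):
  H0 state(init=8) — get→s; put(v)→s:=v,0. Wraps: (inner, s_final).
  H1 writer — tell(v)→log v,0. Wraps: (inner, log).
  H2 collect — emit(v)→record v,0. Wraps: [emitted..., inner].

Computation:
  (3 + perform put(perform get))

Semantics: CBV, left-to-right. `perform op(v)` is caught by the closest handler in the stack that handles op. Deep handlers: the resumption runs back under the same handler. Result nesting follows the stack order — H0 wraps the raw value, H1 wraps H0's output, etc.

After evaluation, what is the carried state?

Answer: 8

Evaluation trace:
get @ H0 ⇒ 8
put(8) @ H0 ⇒ s:=8
H0 returns (3, 8)
H1 returns ((3, 8), ())
H2 returns [((3, 8), ())]
= [((3, 8), ())]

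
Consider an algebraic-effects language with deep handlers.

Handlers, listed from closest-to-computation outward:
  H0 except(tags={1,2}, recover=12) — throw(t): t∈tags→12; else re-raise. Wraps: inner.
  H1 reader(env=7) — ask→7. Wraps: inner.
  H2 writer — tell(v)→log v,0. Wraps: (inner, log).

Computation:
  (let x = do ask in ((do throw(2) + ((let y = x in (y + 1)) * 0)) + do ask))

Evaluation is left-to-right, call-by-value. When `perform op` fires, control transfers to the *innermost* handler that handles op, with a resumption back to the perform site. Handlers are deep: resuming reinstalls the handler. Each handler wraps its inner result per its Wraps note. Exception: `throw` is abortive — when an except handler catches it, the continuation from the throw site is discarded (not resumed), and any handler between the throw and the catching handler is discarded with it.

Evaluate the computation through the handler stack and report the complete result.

Answer: (12, ())

Working:
ask @ H1 ⇒ 7
throw(2) @ H0 caught ⇒ 12
H1 returns 12
H2 returns (12, ())
= (12, ())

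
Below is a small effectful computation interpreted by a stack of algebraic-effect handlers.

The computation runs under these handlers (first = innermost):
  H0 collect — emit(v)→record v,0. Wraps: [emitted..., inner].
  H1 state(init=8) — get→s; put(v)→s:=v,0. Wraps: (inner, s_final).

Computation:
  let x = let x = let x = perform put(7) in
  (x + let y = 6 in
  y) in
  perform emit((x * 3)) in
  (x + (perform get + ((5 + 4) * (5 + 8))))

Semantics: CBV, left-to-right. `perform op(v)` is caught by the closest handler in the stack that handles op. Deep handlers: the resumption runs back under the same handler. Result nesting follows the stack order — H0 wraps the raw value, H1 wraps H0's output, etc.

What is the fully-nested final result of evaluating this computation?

Answer: ([18, 124], 7)

Evaluation trace:
put(7) @ H1 ⇒ s:=7
emit(18) @ H0 ⇒ out+=18
get @ H1 ⇒ 7
H0 returns [18, 124]
H1 returns ([18, 124], 7)
= ([18, 124], 7)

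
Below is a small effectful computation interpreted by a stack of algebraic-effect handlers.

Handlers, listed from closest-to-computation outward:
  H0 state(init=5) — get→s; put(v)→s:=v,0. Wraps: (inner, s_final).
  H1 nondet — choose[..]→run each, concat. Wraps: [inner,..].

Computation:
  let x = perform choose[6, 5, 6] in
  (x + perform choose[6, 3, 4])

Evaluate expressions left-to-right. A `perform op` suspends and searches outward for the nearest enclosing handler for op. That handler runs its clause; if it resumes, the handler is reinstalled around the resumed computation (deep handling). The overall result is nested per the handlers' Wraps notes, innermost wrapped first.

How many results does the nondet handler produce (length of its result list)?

Answer: 9

Evaluation trace:
choose[6, 5, 6] @ H1
  branch[0] choose=6:
    choose[6, 3, 4] @ H1
      branch[0] choose=6:
        H0 returns (12, 5)
        H1 returns [(12, 5)]
      branch[1] choose=3:
        H0 returns (9, 5)
        H1 returns [(9, 5)]
      branch[2] choose=4:
        H0 returns (10, 5)
        H1 returns [(10, 5)]
  branch[1] choose=5:
    choose[6, 3, 4] @ H1
      branch[0] choose=6:
        H0 returns (11, 5)
        H1 returns [(11, 5)]
      branch[1] choose=3:
        H0 returns (8, 5)
        H1 returns [(8, 5)]
      branch[2] choose=4:
        H0 returns (9, 5)
        H1 returns [(9, 5)]
  branch[2] choose=6:
    choose[6, 3, 4] @ H1
      branch[0] choose=6:
        H0 returns (12, 5)
        H1 returns [(12, 5)]
      branch[1] choose=3:
        H0 returns (9, 5)
        H1 returns [(9, 5)]
      branch[2] choose=4:
        H0 returns (10, 5)
        H1 returns [(10, 5)]
= [(12, 5), (9, 5), (10, 5), (11, 5), (8, 5), (9, 5), (12, 5), (9, 5), (10, 5)]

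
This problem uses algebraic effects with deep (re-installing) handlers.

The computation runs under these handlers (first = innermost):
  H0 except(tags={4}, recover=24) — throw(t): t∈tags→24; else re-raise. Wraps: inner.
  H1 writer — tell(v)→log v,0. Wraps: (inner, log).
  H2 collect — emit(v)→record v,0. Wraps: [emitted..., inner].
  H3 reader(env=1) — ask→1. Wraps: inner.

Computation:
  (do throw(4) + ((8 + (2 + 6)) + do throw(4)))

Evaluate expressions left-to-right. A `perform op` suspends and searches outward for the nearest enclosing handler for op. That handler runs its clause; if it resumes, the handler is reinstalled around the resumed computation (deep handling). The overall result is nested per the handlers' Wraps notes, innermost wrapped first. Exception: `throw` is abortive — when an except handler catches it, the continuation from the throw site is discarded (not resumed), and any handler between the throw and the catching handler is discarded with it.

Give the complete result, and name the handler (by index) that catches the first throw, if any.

Answer: [(24, ())] ; first throw caught by: H0

Step-by-step:
throw(4) @ H0 caught ⇒ 24
H1 returns (24, ())
H2 returns [(24, ())]
H3 returns [(24, ())]
= [(24, ())]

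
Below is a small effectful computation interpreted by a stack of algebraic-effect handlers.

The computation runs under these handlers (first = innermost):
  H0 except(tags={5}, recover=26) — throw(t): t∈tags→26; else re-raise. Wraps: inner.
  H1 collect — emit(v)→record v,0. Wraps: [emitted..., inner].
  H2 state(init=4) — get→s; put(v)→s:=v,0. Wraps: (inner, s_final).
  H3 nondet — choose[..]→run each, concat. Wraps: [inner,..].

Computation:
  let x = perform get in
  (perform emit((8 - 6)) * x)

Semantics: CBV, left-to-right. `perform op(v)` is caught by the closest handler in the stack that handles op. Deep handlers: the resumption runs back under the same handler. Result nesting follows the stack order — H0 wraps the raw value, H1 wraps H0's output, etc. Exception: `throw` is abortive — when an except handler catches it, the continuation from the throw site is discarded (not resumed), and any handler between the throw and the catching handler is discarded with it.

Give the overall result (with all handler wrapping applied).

Answer: [([2, 0], 4)]

Evaluation trace:
get @ H2 ⇒ 4
emit(2) @ H1 ⇒ out+=2
H0 returns 0
H1 returns [2, 0]
H2 returns ([2, 0], 4)
H3 returns [([2, 0], 4)]
= [([2, 0], 4)]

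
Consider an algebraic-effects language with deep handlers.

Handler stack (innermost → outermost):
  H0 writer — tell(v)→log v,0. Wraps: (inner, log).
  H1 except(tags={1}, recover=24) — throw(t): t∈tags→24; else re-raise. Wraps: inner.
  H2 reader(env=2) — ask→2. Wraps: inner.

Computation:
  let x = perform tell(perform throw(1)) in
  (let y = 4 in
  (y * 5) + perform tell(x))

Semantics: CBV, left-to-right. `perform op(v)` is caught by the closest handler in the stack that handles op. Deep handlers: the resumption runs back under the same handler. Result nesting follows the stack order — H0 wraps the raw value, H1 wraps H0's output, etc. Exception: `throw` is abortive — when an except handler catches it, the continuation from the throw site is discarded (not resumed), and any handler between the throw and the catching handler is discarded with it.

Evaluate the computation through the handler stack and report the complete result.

Step-by-step:
throw(1) @ H1 caught ⇒ 24
H2 returns 24
= 24

Answer: 24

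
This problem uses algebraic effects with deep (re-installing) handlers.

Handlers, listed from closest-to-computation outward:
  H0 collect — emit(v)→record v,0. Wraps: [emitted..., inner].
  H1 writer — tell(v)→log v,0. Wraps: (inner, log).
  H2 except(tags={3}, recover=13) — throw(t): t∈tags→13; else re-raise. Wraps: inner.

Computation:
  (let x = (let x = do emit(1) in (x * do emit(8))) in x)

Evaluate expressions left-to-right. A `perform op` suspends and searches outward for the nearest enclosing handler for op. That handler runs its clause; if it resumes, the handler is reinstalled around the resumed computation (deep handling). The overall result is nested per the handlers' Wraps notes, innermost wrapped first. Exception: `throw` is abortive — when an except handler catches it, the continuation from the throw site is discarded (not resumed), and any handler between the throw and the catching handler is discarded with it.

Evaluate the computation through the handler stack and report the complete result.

Answer: ([1, 8, 0], ())

Evaluation trace:
emit(1) @ H0 ⇒ out+=1
emit(8) @ H0 ⇒ out+=8
H0 returns [1, 8, 0]
H1 returns ([1, 8, 0], ())
H2 returns ([1, 8, 0], ())
= ([1, 8, 0], ())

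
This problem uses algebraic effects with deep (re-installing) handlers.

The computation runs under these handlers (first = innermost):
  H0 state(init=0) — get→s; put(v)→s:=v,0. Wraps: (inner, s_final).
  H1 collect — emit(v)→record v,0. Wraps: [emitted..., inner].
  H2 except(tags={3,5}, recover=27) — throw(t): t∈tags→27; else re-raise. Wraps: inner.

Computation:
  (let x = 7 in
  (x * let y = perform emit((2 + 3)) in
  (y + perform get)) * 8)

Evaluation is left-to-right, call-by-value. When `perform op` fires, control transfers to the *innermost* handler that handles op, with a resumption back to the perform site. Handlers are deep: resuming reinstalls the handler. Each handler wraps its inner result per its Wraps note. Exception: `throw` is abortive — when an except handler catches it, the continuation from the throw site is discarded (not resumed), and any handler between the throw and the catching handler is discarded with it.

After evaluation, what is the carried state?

Step-by-step:
emit(5) @ H1 ⇒ out+=5
get @ H0 ⇒ 0
H0 returns (0, 0)
H1 returns [5, (0, 0)]
H2 returns [5, (0, 0)]
= [5, (0, 0)]

Answer: 0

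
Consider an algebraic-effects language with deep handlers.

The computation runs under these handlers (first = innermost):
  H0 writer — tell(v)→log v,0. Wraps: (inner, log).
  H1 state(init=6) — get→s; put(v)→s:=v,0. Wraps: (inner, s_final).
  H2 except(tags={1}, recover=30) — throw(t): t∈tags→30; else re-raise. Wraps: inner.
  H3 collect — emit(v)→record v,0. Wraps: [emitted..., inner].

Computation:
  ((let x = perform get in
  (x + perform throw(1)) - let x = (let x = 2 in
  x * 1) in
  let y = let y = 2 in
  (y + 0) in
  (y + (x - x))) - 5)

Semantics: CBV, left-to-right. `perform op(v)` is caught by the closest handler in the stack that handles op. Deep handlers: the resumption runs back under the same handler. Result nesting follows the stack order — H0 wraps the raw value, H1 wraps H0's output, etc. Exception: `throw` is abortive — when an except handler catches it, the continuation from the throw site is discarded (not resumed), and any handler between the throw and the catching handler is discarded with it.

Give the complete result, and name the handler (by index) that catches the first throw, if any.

Answer: [30] ; first throw caught by: H2

Step-by-step:
get @ H1 ⇒ 6
throw(1) @ H2 caught ⇒ 30
H3 returns [30]
= [30]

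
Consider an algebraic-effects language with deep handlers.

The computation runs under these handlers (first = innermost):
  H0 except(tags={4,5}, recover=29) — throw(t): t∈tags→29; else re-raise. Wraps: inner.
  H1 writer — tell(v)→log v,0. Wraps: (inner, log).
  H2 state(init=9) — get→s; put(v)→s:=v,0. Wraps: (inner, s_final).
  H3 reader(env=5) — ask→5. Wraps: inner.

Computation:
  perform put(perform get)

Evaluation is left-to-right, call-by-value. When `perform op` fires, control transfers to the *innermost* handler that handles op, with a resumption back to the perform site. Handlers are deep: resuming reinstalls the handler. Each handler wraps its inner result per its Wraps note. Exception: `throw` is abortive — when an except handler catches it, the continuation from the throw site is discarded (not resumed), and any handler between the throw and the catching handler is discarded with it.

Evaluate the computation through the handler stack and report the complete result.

Answer: ((0, ()), 9)

Working:
get @ H2 ⇒ 9
put(9) @ H2 ⇒ s:=9
H0 returns 0
H1 returns (0, ())
H2 returns ((0, ()), 9)
H3 returns ((0, ()), 9)
= ((0, ()), 9)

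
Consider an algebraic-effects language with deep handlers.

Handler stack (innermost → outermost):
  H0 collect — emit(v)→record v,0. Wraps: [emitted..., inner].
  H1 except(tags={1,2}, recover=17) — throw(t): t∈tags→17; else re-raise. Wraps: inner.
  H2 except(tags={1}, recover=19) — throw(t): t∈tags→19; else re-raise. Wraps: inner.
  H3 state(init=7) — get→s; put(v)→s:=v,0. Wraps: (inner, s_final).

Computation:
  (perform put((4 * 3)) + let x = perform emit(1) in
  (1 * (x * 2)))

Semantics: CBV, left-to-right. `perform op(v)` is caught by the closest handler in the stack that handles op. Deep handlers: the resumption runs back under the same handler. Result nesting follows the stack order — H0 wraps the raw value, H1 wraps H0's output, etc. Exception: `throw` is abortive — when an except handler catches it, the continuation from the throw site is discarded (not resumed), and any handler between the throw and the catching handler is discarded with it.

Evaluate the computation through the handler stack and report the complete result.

Answer: ([1, 0], 12)

Working:
put(12) @ H3 ⇒ s:=12
emit(1) @ H0 ⇒ out+=1
H0 returns [1, 0]
H1 returns [1, 0]
H2 returns [1, 0]
H3 returns ([1, 0], 12)
= ([1, 0], 12)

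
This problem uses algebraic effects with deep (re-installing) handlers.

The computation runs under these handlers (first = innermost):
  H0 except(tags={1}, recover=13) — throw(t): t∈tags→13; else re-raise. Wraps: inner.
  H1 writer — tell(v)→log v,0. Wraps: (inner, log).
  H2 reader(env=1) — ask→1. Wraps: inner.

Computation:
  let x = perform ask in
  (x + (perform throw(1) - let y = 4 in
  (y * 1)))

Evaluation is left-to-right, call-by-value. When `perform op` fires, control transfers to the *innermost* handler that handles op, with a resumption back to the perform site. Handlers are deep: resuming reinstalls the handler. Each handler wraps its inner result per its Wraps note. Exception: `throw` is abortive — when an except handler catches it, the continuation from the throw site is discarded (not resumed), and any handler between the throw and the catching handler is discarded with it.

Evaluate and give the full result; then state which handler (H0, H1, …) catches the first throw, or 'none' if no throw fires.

Answer: (13, ()) ; first throw caught by: H0

Evaluation trace:
ask @ H2 ⇒ 1
throw(1) @ H0 caught ⇒ 13
H1 returns (13, ())
H2 returns (13, ())
= (13, ())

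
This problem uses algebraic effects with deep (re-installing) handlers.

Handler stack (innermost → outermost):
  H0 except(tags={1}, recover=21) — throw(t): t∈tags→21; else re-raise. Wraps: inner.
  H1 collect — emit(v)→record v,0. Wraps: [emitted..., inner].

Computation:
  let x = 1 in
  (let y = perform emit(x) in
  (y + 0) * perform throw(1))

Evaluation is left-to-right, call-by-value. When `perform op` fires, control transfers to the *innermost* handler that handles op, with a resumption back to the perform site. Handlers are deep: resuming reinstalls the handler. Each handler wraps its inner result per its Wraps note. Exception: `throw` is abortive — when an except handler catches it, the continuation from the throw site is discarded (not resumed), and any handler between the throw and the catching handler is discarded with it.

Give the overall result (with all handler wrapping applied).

Evaluation trace:
emit(1) @ H1 ⇒ out+=1
throw(1) @ H0 caught ⇒ 21
H1 returns [1, 21]
= [1, 21]

Answer: [1, 21]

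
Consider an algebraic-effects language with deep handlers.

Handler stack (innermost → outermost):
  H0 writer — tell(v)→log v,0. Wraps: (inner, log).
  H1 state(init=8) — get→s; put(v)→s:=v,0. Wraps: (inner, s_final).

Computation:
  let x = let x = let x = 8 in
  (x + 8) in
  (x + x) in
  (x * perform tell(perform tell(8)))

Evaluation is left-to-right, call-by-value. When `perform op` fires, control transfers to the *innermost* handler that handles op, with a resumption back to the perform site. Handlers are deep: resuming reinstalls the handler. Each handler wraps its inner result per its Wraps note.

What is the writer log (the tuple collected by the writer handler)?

Answer: (8, 0)

Step-by-step:
tell(8) @ H0 ⇒ log+=8
tell(0) @ H0 ⇒ log+=0
H0 returns (0, (8, 0))
H1 returns ((0, (8, 0)), 8)
= ((0, (8, 0)), 8)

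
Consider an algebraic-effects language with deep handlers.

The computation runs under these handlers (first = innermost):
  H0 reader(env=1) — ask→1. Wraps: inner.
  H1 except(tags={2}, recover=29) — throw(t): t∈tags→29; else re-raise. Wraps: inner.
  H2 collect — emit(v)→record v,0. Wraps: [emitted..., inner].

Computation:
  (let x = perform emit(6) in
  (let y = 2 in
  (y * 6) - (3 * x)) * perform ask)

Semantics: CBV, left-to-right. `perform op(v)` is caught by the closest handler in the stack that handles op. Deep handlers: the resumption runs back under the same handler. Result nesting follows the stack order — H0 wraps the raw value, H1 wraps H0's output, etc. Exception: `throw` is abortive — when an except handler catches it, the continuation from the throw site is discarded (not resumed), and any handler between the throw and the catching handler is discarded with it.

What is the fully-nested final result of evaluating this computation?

Answer: [6, 12]

Working:
emit(6) @ H2 ⇒ out+=6
ask @ H0 ⇒ 1
H0 returns 12
H1 returns 12
H2 returns [6, 12]
= [6, 12]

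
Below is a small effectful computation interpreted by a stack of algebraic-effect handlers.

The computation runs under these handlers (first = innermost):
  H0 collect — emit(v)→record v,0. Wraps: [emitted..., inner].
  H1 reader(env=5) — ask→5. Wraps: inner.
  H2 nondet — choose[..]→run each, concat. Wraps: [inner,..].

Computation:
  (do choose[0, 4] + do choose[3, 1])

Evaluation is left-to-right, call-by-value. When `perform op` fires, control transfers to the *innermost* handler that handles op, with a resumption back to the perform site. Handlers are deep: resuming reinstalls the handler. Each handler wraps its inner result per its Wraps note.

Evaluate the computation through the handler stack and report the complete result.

Answer: [[3], [1], [7], [5]]

Working:
choose[0, 4] @ H2
  branch[0] choose=0:
    choose[3, 1] @ H2
      branch[0] choose=3:
        H0 returns [3]
        H1 returns [3]
        H2 returns [[3]]
      branch[1] choose=1:
        H0 returns [1]
        H1 returns [1]
        H2 returns [[1]]
  branch[1] choose=4:
    choose[3, 1] @ H2
      branch[0] choose=3:
        H0 returns [7]
        H1 returns [7]
        H2 returns [[7]]
      branch[1] choose=1:
        H0 returns [5]
        H1 returns [5]
        H2 returns [[5]]
= [[3], [1], [7], [5]]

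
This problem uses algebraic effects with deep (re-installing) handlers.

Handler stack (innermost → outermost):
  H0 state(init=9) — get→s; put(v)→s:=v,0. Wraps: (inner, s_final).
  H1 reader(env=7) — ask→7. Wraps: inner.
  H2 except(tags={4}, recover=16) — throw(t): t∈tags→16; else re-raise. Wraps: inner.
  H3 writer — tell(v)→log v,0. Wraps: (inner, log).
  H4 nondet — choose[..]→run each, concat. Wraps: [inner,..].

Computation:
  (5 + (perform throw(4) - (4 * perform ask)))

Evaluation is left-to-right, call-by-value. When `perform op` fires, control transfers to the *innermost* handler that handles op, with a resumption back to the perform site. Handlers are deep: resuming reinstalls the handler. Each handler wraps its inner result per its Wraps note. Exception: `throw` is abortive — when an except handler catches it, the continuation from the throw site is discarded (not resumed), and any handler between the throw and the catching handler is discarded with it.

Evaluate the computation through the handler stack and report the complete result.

Working:
throw(4) @ H2 caught ⇒ 16
H3 returns (16, ())
H4 returns [(16, ())]
= [(16, ())]

Answer: [(16, ())]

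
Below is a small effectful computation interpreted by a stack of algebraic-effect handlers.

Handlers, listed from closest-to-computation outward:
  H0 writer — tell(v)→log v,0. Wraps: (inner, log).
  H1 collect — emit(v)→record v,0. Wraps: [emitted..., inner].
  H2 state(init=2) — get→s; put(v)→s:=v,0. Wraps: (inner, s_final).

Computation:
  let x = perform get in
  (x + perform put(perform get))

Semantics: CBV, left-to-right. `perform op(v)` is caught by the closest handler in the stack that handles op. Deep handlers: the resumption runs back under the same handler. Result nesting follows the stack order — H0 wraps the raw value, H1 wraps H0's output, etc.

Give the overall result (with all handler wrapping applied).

Working:
get @ H2 ⇒ 2
get @ H2 ⇒ 2
put(2) @ H2 ⇒ s:=2
H0 returns (2, ())
H1 returns [(2, ())]
H2 returns ([(2, ())], 2)
= ([(2, ())], 2)

Answer: ([(2, ())], 2)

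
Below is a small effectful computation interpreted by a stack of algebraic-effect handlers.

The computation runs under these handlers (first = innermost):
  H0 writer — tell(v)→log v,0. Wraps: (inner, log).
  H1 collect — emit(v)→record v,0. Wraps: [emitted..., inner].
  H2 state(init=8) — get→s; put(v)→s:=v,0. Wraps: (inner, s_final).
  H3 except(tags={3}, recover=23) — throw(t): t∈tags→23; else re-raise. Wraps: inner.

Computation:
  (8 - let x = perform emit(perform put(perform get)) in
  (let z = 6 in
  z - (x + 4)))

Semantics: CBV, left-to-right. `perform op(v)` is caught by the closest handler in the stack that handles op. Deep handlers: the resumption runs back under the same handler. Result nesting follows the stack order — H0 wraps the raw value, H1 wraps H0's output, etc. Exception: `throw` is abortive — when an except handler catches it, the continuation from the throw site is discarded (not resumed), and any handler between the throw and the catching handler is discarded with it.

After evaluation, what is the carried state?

Step-by-step:
get @ H2 ⇒ 8
put(8) @ H2 ⇒ s:=8
emit(0) @ H1 ⇒ out+=0
H0 returns (6, ())
H1 returns [0, (6, ())]
H2 returns ([0, (6, ())], 8)
H3 returns ([0, (6, ())], 8)
= ([0, (6, ())], 8)

Answer: 8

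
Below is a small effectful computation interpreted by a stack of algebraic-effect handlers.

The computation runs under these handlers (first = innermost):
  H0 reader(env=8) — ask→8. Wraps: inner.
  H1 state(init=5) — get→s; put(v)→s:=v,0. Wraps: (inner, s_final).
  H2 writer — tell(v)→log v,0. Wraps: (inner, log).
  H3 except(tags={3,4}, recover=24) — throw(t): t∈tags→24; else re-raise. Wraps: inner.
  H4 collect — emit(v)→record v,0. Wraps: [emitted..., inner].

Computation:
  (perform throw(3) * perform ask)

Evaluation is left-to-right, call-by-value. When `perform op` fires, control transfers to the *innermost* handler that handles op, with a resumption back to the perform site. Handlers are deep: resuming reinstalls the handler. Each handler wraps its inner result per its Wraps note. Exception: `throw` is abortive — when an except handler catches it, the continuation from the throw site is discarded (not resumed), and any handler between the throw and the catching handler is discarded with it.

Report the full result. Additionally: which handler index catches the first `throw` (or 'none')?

Answer: [24] ; first throw caught by: H3

Working:
throw(3) @ H3 caught ⇒ 24
H4 returns [24]
= [24]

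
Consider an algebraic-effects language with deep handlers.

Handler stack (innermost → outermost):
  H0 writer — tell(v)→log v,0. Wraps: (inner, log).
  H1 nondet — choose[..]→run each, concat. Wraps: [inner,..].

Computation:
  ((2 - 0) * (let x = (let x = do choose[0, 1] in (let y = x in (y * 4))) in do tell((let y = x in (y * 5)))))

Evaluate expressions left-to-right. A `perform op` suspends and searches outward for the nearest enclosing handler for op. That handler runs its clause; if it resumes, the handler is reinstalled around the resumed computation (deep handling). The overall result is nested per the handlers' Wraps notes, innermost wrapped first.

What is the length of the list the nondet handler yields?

Evaluation trace:
choose[0, 1] @ H1
  branch[0] choose=0:
    tell(0) @ H0 ⇒ log+=0
    H0 returns (0, (0))
    H1 returns [(0, (0))]
  branch[1] choose=1:
    tell(20) @ H0 ⇒ log+=20
    H0 returns (0, (20))
    H1 returns [(0, (20))]
= [(0, (0)), (0, (20))]

Answer: 2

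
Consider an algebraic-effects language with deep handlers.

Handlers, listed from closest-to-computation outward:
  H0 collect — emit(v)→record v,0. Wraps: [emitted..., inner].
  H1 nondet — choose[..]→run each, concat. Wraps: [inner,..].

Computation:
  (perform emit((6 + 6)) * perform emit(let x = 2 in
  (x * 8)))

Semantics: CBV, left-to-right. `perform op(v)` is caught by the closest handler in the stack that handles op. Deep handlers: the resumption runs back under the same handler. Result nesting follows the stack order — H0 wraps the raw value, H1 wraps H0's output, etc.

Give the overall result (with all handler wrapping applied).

Evaluation trace:
emit(12) @ H0 ⇒ out+=12
emit(16) @ H0 ⇒ out+=16
H0 returns [12, 16, 0]
H1 returns [[12, 16, 0]]
= [[12, 16, 0]]

Answer: [[12, 16, 0]]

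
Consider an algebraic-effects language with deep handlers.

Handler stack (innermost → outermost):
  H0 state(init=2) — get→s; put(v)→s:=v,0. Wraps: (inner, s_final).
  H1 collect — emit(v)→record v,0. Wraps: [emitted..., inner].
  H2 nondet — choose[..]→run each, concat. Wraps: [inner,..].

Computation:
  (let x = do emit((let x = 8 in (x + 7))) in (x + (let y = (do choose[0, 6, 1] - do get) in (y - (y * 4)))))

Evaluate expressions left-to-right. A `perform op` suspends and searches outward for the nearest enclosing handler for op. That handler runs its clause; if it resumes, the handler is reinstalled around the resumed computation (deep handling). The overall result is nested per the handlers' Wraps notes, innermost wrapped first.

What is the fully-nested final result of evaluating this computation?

Step-by-step:
emit(15) @ H1 ⇒ out+=15
choose[0, 6, 1] @ H2
  branch[0] choose=0:
    get @ H0 ⇒ 2
    H0 returns (6, 2)
    H1 returns [15, (6, 2)]
    H2 returns [[15, (6, 2)]]
  branch[1] choose=6:
    get @ H0 ⇒ 2
    H0 returns (-12, 2)
    H1 returns [15, (-12, 2)]
    H2 returns [[15, (-12, 2)]]
  branch[2] choose=1:
    get @ H0 ⇒ 2
    H0 returns (3, 2)
    H1 returns [15, (3, 2)]
    H2 returns [[15, (3, 2)]]
= [[15, (6, 2)], [15, (-12, 2)], [15, (3, 2)]]

Answer: [[15, (6, 2)], [15, (-12, 2)], [15, (3, 2)]]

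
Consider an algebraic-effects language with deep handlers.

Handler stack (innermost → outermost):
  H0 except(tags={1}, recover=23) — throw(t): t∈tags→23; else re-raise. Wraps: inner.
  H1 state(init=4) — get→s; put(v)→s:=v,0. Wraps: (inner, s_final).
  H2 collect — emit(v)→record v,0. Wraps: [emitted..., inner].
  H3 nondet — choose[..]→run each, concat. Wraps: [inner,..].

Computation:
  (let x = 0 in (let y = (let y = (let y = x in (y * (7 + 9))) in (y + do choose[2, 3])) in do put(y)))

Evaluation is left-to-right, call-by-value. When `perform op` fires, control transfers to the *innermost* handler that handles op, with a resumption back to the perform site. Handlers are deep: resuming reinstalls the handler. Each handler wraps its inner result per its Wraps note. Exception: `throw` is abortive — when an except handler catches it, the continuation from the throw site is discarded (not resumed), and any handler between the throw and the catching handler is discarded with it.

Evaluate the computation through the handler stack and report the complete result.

Answer: [[(0, 2)], [(0, 3)]]

Evaluation trace:
choose[2, 3] @ H3
  branch[0] choose=2:
    put(2) @ H1 ⇒ s:=2
    H0 returns 0
    H1 returns (0, 2)
    H2 returns [(0, 2)]
    H3 returns [[(0, 2)]]
  branch[1] choose=3:
    put(3) @ H1 ⇒ s:=3
    H0 returns 0
    H1 returns (0, 3)
    H2 returns [(0, 3)]
    H3 returns [[(0, 3)]]
= [[(0, 2)], [(0, 3)]]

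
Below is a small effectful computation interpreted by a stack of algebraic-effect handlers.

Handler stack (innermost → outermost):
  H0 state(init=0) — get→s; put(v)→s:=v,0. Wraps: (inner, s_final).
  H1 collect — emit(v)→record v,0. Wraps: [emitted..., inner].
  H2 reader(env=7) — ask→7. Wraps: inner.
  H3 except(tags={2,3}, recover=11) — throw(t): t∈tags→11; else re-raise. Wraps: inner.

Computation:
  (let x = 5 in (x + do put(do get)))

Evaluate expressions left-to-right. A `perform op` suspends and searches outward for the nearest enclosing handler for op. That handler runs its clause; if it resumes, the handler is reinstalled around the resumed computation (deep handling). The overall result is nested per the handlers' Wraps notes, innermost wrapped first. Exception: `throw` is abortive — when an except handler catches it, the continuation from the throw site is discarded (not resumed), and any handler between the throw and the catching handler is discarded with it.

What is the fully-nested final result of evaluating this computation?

Answer: [(5, 0)]

Step-by-step:
get @ H0 ⇒ 0
put(0) @ H0 ⇒ s:=0
H0 returns (5, 0)
H1 returns [(5, 0)]
H2 returns [(5, 0)]
H3 returns [(5, 0)]
= [(5, 0)]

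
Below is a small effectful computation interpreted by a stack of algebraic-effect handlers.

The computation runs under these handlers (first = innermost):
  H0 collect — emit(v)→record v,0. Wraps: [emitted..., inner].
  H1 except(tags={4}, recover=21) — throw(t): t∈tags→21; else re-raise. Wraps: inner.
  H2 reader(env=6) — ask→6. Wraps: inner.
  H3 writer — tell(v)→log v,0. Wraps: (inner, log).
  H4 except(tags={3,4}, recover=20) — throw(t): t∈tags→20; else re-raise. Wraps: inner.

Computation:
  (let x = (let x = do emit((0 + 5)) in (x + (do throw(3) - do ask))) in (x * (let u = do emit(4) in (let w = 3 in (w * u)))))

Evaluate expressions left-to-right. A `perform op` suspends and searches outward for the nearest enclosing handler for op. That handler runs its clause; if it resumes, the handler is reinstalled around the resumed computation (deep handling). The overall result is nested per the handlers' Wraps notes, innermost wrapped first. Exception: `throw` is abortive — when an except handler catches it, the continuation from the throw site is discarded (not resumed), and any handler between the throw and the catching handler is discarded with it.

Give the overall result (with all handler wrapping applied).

Answer: 20

Working:
emit(5) @ H0 ⇒ out+=5
throw(3) @ H1 re-raised
throw(3) @ H4 caught ⇒ 20
= 20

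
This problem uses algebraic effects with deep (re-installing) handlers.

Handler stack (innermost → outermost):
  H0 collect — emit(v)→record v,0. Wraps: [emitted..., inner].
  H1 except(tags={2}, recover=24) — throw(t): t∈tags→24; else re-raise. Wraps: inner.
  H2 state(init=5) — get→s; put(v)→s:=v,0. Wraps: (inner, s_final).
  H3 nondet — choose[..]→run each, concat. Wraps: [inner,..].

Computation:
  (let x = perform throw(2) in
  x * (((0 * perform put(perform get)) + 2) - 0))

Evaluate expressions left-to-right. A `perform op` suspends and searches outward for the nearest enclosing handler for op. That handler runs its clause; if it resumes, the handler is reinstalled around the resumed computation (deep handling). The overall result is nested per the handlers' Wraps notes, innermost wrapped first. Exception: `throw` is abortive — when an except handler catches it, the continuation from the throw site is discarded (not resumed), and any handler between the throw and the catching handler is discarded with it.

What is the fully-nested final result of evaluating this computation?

Answer: [(24, 5)]

Step-by-step:
throw(2) @ H1 caught ⇒ 24
H2 returns (24, 5)
H3 returns [(24, 5)]
= [(24, 5)]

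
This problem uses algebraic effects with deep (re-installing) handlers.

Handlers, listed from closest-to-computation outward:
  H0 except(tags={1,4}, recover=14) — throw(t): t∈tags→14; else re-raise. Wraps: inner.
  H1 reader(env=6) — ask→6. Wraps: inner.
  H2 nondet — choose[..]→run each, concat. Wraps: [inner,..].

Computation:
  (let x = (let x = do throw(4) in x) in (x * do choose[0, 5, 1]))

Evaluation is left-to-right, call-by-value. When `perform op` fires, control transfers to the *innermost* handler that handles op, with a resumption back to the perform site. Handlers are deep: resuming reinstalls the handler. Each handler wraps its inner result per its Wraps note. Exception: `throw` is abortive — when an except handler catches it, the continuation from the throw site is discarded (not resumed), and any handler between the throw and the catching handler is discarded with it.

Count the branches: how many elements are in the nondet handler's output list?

Answer: 1

Step-by-step:
throw(4) @ H0 caught ⇒ 14
H1 returns 14
H2 returns [14]
= [14]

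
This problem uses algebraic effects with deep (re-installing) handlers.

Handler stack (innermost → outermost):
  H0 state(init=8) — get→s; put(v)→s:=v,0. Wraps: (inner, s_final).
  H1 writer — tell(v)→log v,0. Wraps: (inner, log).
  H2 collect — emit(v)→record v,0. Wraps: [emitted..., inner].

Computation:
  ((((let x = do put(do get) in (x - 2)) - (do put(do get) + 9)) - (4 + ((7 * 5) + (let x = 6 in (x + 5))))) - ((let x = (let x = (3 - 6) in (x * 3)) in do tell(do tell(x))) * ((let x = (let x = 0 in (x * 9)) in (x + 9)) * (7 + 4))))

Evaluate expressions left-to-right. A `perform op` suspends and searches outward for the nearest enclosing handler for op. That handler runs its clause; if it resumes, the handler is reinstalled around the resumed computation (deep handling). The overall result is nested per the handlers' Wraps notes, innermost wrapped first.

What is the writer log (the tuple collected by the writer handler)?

Answer: (-9, 0)

Working:
get @ H0 ⇒ 8
put(8) @ H0 ⇒ s:=8
get @ H0 ⇒ 8
put(8) @ H0 ⇒ s:=8
tell(-9) @ H1 ⇒ log+=-9
tell(0) @ H1 ⇒ log+=0
H0 returns (-61, 8)
H1 returns ((-61, 8), (-9, 0))
H2 returns [((-61, 8), (-9, 0))]
= [((-61, 8), (-9, 0))]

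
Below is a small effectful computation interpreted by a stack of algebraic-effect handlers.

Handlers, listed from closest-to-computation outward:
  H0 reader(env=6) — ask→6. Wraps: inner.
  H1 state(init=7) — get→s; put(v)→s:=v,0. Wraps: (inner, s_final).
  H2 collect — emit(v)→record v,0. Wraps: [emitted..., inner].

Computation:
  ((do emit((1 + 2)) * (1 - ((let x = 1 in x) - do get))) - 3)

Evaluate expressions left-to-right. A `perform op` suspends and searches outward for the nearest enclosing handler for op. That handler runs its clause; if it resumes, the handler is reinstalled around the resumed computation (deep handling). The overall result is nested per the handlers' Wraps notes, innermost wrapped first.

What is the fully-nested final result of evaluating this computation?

Answer: [3, (-3, 7)]

Evaluation trace:
emit(3) @ H2 ⇒ out+=3
get @ H1 ⇒ 7
H0 returns -3
H1 returns (-3, 7)
H2 returns [3, (-3, 7)]
= [3, (-3, 7)]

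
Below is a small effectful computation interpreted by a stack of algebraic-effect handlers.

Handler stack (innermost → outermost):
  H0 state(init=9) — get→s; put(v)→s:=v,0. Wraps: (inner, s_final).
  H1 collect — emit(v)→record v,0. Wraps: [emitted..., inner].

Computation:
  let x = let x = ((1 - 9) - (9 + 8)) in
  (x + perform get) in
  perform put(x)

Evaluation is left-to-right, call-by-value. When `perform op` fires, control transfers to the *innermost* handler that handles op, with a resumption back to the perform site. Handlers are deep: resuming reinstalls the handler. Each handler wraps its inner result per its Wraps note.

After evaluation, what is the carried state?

Answer: -16

Working:
get @ H0 ⇒ 9
put(-16) @ H0 ⇒ s:=-16
H0 returns (0, -16)
H1 returns [(0, -16)]
= [(0, -16)]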